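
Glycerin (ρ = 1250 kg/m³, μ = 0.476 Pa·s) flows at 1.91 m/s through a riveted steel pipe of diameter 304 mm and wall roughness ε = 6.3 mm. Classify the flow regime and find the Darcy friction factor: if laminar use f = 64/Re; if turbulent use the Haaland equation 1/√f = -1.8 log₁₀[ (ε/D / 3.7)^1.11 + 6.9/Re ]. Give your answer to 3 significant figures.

Re = ρVD/μ = 1250·1.91·0.304/0.476 = 1525.
Re < 2300 → laminar, so f = 64/Re = 0.04197 (roughness is irrelevant in laminar flow).

f ≈ 0.0420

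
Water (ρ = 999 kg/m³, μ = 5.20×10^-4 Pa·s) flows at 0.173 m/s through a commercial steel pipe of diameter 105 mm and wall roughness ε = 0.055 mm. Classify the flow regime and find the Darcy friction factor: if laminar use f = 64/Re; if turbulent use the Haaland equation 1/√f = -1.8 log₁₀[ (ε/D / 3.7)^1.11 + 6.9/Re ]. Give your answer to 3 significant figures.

f ≈ 0.0238

Re = ρVD/μ = 999·0.173·0.105/0.00052 = 3.49e+04.
Re > 4000 → turbulent. ε/D = 5.5e-05/0.105 = 0.000524; Haaland: 1/√f = -1.8 log₁₀[5.34e-05 + 0.000198] = 6.48, so f = 0.02381.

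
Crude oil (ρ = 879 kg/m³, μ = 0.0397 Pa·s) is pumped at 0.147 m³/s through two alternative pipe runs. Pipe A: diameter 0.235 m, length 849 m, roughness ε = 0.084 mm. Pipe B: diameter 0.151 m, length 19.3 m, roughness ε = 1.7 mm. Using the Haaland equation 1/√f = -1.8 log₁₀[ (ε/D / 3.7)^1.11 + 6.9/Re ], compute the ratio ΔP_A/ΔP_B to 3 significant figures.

Pipe A: V = Q/A = 0.147/0.04337 = 3.389 m/s; Re = 1.763e+04; ε/D = 0.000357; Haaland → f = 0.02717; ΔP_A = f(L/D)(ρV²/2) = 4.955e+05 Pa.
Pipe B: V = Q/A = 0.147/0.01791 = 8.209 m/s; Re = 2.744e+04; ε/D = 0.0113; Haaland → f = 0.0414; ΔP_B = f(L/D)(ρV²/2) = 1.567e+05 Pa.
ΔP_A/ΔP_B = 4.955e+05/1.567e+05 = 3.16.

ΔP_A/ΔP_B ≈ 3.16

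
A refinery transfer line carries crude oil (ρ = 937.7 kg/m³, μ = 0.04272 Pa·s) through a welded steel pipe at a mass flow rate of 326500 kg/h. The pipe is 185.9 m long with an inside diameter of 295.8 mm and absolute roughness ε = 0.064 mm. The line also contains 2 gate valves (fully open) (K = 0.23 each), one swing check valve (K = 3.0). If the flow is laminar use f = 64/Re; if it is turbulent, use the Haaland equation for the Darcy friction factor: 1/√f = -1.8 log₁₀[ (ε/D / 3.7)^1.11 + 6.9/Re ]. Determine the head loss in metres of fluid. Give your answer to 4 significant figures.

ṁ = 326500 kg/h = 326500/3600 = 90.69 kg/s.
A = πD²/4 = π(0.2958)²/4 = 0.06872 m²; mean velocity V = ṁ/(ρA) = 90.69/(937.7 · 0.06872) = 1.407 m/s.
Reynolds number Re = ρVD/μ = 937.7 · 1.407 · 0.2958 / 0.0427 = 9138.
Re > 4000 → turbulent. Relative roughness ε/D = 6.4e-05/0.2958 = 0.000216. Haaland: 1/√f = -1.8 log₁₀[(0.000216/3.7)^1.11 + 6.9/9138] = -1.8 log₁₀[2e-05 + 0.000755] = 5.599, so f = 0.0319.
Total minor-loss coefficient ΣK = 2·0.23 + 1·3 = 3.46.
ΔP = [f·L/D + ΣK]·(ρV²/2) = [0.0319·185.9/0.2958 + 3.46]·(937.7·1.407²/2) = [20.05 + 3.46]·928.7 = 2.183e+04 Pa.
Head loss h_f = ΔP/(ρg) = 2.183e+04/(937.7·9.81) = 2.373 m.

h_f ≈ 2.373 m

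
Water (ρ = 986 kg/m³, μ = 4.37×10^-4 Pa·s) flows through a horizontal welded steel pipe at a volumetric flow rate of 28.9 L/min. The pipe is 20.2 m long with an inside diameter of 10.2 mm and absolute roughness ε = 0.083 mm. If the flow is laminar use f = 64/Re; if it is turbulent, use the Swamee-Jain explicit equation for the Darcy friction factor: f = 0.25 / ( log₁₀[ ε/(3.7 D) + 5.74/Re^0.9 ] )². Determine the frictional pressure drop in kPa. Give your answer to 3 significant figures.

ΔP ≈ 1220 kPa

Q = 28.9 L/min = 28.9/60000 = 0.0004817 m³/s.
Cross-sectional area A = πD²/4 = π(0.0102)²/4 = 8.171e-05 m²; mean velocity V = Q/A = 0.0004817/8.171e-05 = 5.895 m/s.
Reynolds number Re = ρVD/μ = 986 · 5.895 · 0.0102 / 0.000437 = 1.357e+05.
Re > 4000 → turbulent. Relative roughness ε/D = 8.3e-05/0.0102 = 0.00814. Swamee-Jain: f = 0.25/(log₁₀[0.00814/3.7 + 5.74/1.357e+05^0.9])² = 0.25/(log₁₀[0.0022 + 0.000138])² = 0.25/(-2.631)² = 0.03611.
Darcy-Weisbach: ΔP = f(L/D)(ρV²/2) = 0.03611·(20.2/0.0102)·(986·5.895²/2) = 0.03611·1980·1.713e+04 = 1.225e+06 Pa.
ΔP = 1.225e+06 Pa = 1220 kPa.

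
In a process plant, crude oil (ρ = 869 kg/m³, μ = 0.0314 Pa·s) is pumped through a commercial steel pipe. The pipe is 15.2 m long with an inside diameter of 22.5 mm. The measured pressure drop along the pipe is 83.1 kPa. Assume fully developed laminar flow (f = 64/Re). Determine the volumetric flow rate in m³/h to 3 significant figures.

Q ≈ 3.94 m³/h

For laminar flow, f = 64/Re with Re = ρVD/μ, so Darcy-Weisbach reduces to ΔP = 32μLV/D². Solving for V: V = ΔP·D²/(32μL) = 8.31e+04·(0.0225)²/(32·0.0314·15.2) = 2.755 m/s.
Check: Re = ρVD/μ = 869·2.755·0.0225/0.0314 = 1715 < 2300, so the laminar assumption holds.
Q = V·A = 2.755·(π/4·0.0225²) = 0.001095 m³/s = 3.94 m³/h.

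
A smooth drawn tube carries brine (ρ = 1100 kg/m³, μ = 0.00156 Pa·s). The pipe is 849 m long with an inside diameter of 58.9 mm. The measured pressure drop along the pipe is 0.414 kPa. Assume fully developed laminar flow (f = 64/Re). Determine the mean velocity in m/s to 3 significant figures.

For laminar flow, f = 64/Re with Re = ρVD/μ, so Darcy-Weisbach reduces to ΔP = 32μLV/D². Solving for V: V = ΔP·D²/(32μL) = 414·(0.0589)²/(32·0.00156·849) = 0.03389 m/s.
Check: Re = ρVD/μ = 1100·0.03389·0.0589/0.00156 = 1407 < 2300, so the laminar assumption holds.

V ≈ 0.0339 m/s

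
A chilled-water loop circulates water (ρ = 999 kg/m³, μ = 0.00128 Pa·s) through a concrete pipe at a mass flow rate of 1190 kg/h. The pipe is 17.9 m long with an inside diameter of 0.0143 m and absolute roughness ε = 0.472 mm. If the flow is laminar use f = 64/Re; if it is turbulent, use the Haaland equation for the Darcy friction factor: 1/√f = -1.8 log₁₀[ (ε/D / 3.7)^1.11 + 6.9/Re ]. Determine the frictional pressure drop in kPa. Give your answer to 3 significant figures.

ΔP ≈ 162 kPa

ṁ = 1190 kg/h = 1190/3600 = 0.3306 kg/s.
A = πD²/4 = π(0.0143)²/4 = 0.0001606 m²; mean velocity V = ṁ/(ρA) = 0.3306/(999 · 0.0001606) = 2.06 m/s.
Reynolds number Re = ρVD/μ = 999 · 2.06 · 0.0143 / 0.00128 = 2.299e+04.
Re > 4000 → turbulent. Relative roughness ε/D = 0.000472/0.0143 = 0.033. Haaland: 1/√f = -1.8 log₁₀[(0.033/3.7)^1.11 + 6.9/2.299e+04] = -1.8 log₁₀[0.00531 + 0.0003] = 4.052, so f = 0.0609.
Darcy-Weisbach: ΔP = f(L/D)(ρV²/2) = 0.0609·(17.9/0.0143)·(999·2.06²/2) = 0.0609·1252·2120 = 1.616e+05 Pa.
ΔP = 1.616e+05 Pa = 162 kPa.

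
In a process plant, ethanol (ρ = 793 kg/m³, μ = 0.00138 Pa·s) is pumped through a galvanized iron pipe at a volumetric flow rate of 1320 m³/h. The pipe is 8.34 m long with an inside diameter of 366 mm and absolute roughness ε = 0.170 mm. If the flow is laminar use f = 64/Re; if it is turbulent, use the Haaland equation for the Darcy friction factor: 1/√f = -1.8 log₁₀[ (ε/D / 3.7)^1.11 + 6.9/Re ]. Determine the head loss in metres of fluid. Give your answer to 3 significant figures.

Q = 1320 m³/h = 1320/3600 = 0.3667 m³/s.
Cross-sectional area A = πD²/4 = π(0.366)²/4 = 0.1052 m²; mean velocity V = Q/A = 0.3667/0.1052 = 3.485 m/s.
Reynolds number Re = ρVD/μ = 793 · 3.485 · 0.366 / 0.00138 = 7.33e+05.
Re > 4000 → turbulent. Relative roughness ε/D = 0.00017/0.366 = 0.000464. Haaland: 1/√f = -1.8 log₁₀[(0.000464/3.7)^1.11 + 6.9/7.33e+05] = -1.8 log₁₀[4.67e-05 + 9.41e-06] = 7.651, so f = 0.01708.
Darcy-Weisbach: ΔP = f(L/D)(ρV²/2) = 0.01708·(8.34/0.366)·(793·3.485²/2) = 0.01708·22.79·4816 = 1875 Pa.
Head loss h_f = ΔP/(ρg) = 1875/(793·9.81) = 0.241 m.

h_f ≈ 0.241 m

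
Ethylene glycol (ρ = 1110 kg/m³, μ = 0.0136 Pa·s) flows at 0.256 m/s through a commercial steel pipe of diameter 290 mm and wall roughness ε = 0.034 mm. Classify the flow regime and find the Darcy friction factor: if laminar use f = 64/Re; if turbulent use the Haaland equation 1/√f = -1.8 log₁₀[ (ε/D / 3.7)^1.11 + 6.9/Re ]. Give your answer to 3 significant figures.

Re = ρVD/μ = 1110·0.256·0.29/0.0136 = 6059.
Re > 4000 → turbulent. ε/D = 3.4e-05/0.29 = 0.000117; Haaland: 1/√f = -1.8 log₁₀[1.01e-05 + 0.00114] = 5.292, so f = 0.03571.

f ≈ 0.0357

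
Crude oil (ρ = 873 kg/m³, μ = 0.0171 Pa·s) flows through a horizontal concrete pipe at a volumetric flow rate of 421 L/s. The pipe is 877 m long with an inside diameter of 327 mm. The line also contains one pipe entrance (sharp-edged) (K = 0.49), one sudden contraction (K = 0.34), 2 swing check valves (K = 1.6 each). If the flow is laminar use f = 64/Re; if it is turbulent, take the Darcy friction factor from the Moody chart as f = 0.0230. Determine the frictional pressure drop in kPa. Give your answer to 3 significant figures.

Q = 421 L/s = 421/1000 = 0.421 m³/s.
Cross-sectional area A = πD²/4 = π(0.327)²/4 = 0.08398 m²; mean velocity V = Q/A = 0.421/0.08398 = 5.013 m/s.
Reynolds number Re = ρVD/μ = 873 · 5.013 · 0.327 / 0.0171 = 8.369e+04.
Re > 4000 → turbulent; use the Moody-chart value f = 0.0230.
Total minor-loss coefficient ΣK = 1·0.49 + 1·0.34 + 2·1.6 = 4.03.
ΔP = [f·L/D + ΣK]·(ρV²/2) = [0.023·877/0.327 + 4.03]·(873·5.013²/2) = [61.69 + 4.03]·1.097e+04 = 7.208e+05 Pa.
ΔP = 7.208e+05 Pa = 721 kPa.

ΔP ≈ 721 kPa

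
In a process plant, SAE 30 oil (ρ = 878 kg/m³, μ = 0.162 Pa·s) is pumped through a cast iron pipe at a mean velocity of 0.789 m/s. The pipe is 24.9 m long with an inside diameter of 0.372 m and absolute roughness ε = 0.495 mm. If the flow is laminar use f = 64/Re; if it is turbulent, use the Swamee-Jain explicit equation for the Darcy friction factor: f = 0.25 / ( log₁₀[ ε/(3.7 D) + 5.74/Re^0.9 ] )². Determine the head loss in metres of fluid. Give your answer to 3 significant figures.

Reynolds number Re = ρVD/μ = 878 · 0.789 · 0.372 / 0.162 = 1591.
Re < 2300 → laminar flow, so f = 64/Re = 64/1591 = 0.04023 (the turbulent correlation is not needed).
Darcy-Weisbach: ΔP = f(L/D)(ρV²/2) = 0.04023·(24.9/0.372)·(878·0.789²/2) = 0.04023·66.94·273.3 = 736 Pa.
Head loss h_f = ΔP/(ρg) = 736/(878·9.81) = 0.0854 m.

h_f ≈ 0.0854 m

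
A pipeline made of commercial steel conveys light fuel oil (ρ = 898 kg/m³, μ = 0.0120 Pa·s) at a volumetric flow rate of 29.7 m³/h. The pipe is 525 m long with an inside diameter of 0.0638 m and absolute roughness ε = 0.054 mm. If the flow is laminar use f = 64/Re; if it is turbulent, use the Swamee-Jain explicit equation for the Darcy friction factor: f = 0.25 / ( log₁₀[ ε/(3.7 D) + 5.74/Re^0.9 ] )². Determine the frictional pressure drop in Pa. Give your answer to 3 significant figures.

ΔP ≈ 759000 Pa

Q = 29.7 m³/h = 29.7/3600 = 0.00825 m³/s.
Cross-sectional area A = πD²/4 = π(0.0638)²/4 = 0.003197 m²; mean velocity V = Q/A = 0.00825/0.003197 = 2.581 m/s.
Reynolds number Re = ρVD/μ = 898 · 2.581 · 0.0638 / 0.012 = 1.232e+04.
Re > 4000 → turbulent. Relative roughness ε/D = 5.4e-05/0.0638 = 0.000846. Swamee-Jain: f = 0.25/(log₁₀[0.000846/3.7 + 5.74/1.232e+04^0.9])² = 0.25/(log₁₀[0.000229 + 0.00119])² = 0.25/(-2.847)² = 0.03085.
Darcy-Weisbach: ΔP = f(L/D)(ρV²/2) = 0.03085·(525/0.0638)·(898·2.581²/2) = 0.03085·8229·2990 = 7.591e+05 Pa.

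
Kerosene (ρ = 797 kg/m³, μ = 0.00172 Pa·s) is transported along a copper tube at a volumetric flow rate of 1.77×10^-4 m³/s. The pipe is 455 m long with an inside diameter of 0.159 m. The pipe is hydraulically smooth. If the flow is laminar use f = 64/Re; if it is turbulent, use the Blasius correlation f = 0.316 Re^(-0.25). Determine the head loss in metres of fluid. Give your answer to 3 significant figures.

Cross-sectional area A = πD²/4 = π(0.159)²/4 = 0.01986 m²; mean velocity V = Q/A = 0.000177/0.01986 = 0.008914 m/s.
Reynolds number Re = ρVD/μ = 797 · 0.008914 · 0.159 / 0.00172 = 656.8.
Re < 2300 → laminar flow, so f = 64/Re = 64/656.8 = 0.09745 (the turbulent correlation is not needed).
Darcy-Weisbach: ΔP = f(L/D)(ρV²/2) = 0.09745·(455/0.159)·(797·0.008914²/2) = 0.09745·2862·0.03167 = 8.83 Pa.
Head loss h_f = ΔP/(ρg) = 8.83/(797·9.81) = 0.00113 m.

h_f ≈ 0.00113 m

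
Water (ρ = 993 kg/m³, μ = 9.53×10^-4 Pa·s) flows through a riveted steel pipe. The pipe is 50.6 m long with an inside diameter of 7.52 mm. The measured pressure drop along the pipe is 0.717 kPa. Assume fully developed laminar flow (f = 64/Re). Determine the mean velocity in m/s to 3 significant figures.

For laminar flow, f = 64/Re with Re = ρVD/μ, so Darcy-Weisbach reduces to ΔP = 32μLV/D². Solving for V: V = ΔP·D²/(32μL) = 717·(0.00752)²/(32·0.000953·50.6) = 0.02628 m/s.
Check: Re = ρVD/μ = 993·0.02628·0.00752/0.000953 = 205.9 < 2300, so the laminar assumption holds.

V ≈ 0.0263 m/s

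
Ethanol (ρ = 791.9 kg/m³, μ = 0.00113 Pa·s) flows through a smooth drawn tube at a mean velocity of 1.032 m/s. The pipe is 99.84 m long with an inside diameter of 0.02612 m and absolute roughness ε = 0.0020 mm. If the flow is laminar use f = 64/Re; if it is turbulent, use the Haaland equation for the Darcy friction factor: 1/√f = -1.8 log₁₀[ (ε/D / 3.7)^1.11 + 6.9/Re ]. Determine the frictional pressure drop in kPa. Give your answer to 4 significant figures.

ΔP ≈ 42.29 kPa

Reynolds number Re = ρVD/μ = 791.9 · 1.032 · 0.02612 / 0.00113 = 1.889e+04.
Re > 4000 → turbulent. Relative roughness ε/D = 2e-06/0.02612 = 7.66e-05. Haaland: 1/√f = -1.8 log₁₀[(7.66e-05/3.7)^1.11 + 6.9/1.889e+04] = -1.8 log₁₀[6.32e-06 + 0.000365] = 6.174, so f = 0.02623.
Darcy-Weisbach: ΔP = f(L/D)(ρV²/2) = 0.02623·(99.84/0.02612)·(791.9·1.032²/2) = 0.02623·3822·421.7 = 4.229e+04 Pa.
ΔP = 4.229e+04 Pa = 42.29 kPa.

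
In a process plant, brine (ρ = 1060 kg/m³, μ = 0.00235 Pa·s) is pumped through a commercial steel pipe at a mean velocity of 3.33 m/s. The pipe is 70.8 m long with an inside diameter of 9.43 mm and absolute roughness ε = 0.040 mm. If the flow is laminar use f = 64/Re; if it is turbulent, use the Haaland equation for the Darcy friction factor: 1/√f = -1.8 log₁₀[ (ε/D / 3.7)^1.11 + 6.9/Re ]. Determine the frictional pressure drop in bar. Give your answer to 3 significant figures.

Reynolds number Re = ρVD/μ = 1060 · 3.33 · 0.00943 / 0.00235 = 1.416e+04.
Re > 4000 → turbulent. Relative roughness ε/D = 4e-05/0.00943 = 0.00424. Haaland: 1/√f = -1.8 log₁₀[(0.00424/3.7)^1.11 + 6.9/1.416e+04] = -1.8 log₁₀[0.000544 + 0.000487] = 5.376, so f = 0.0346.
Darcy-Weisbach: ΔP = f(L/D)(ρV²/2) = 0.0346·(70.8/0.00943)·(1060·3.33²/2) = 0.0346·7508·5877 = 1.527e+06 Pa.
ΔP = 1.527e+06 Pa = 15.3 bar.

ΔP ≈ 15.3 bar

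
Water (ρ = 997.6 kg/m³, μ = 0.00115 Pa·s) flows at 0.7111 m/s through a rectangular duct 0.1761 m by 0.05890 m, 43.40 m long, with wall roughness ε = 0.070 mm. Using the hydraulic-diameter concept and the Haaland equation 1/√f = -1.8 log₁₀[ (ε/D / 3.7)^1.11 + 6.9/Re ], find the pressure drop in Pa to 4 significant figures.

Hydraulic diameter D_h = 4A/P = 4·(0.1761·0.0589)/(2·(0.1761+0.0589)) = 0.04149/0.47 = 0.08827 m.
Re = ρVD_h/μ = 997.6·0.7111·0.08827/0.00115 = 5.445e+04.
ε/D_h = 7e-05/0.08827 = 0.000793; Haaland gives 1/√f = -1.8 log₁₀[8.46e-05+0.000127] = 6.615, so f = 0.02285.
ΔP = f(L/D_h)(ρV²/2) = 0.02285·43.4/0.08827·252.2 = 2834 Pa.

ΔP ≈ 2834 Pa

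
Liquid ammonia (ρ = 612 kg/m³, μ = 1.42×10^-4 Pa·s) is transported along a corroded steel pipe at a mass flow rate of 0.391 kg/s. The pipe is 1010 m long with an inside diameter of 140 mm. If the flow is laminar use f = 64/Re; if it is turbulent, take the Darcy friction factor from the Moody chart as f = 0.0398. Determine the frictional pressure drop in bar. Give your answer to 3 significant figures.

ΔP ≈ 0.00151 bar

A = πD²/4 = π(0.14)²/4 = 0.01539 m²; mean velocity V = ṁ/(ρA) = 0.391/(612 · 0.01539) = 0.0415 m/s.
Reynolds number Re = ρVD/μ = 612 · 0.0415 · 0.14 / 0.000142 = 2.504e+04.
Re > 4000 → turbulent; use the Moody-chart value f = 0.0398.
Darcy-Weisbach: ΔP = f(L/D)(ρV²/2) = 0.0398·(1010/0.14)·(612·0.0415²/2) = 0.0398·7214·0.5271 = 151.3 Pa.
ΔP = 151.3 Pa = 0.00151 bar.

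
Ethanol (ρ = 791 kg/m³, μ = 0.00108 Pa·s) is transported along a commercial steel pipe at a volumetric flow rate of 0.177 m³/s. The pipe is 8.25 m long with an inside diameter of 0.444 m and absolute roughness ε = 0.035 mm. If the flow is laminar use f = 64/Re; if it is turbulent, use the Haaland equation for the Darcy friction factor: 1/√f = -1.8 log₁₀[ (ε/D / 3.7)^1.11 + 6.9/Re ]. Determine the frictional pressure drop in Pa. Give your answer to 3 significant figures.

Cross-sectional area A = πD²/4 = π(0.444)²/4 = 0.1548 m²; mean velocity V = Q/A = 0.177/0.1548 = 1.143 m/s.
Reynolds number Re = ρVD/μ = 791 · 1.143 · 0.444 / 0.00108 = 3.718e+05.
Re > 4000 → turbulent. Relative roughness ε/D = 3.5e-05/0.444 = 7.88e-05. Haaland: 1/√f = -1.8 log₁₀[(7.88e-05/3.7)^1.11 + 6.9/3.718e+05] = -1.8 log₁₀[6.53e-06 + 1.86e-05] = 8.281, so f = 0.01458.
Darcy-Weisbach: ΔP = f(L/D)(ρV²/2) = 0.01458·(8.25/0.444)·(791·1.143²/2) = 0.01458·18.58·516.9 = 140.1 Pa.

ΔP ≈ 140 Pa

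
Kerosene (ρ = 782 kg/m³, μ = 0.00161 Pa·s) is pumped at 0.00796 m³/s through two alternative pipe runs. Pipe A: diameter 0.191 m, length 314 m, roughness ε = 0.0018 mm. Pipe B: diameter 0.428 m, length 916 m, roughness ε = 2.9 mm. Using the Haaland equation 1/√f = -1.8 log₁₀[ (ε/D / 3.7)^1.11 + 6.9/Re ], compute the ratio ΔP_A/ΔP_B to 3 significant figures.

Pipe A: V = Q/A = 0.00796/0.02865 = 0.2778 m/s; Re = 2.577e+04; ε/D = 9.42e-06; Haaland → f = 0.0242; ΔP_A = f(L/D)(ρV²/2) = 1201 Pa.
Pipe B: V = Q/A = 0.00796/0.1439 = 0.05533 m/s; Re = 1.15e+04; ε/D = 0.00678; Haaland → f = 0.03883; ΔP_B = f(L/D)(ρV²/2) = 99.45 Pa.
ΔP_A/ΔP_B = 1201/99.45 = 12.1.

ΔP_A/ΔP_B ≈ 12.1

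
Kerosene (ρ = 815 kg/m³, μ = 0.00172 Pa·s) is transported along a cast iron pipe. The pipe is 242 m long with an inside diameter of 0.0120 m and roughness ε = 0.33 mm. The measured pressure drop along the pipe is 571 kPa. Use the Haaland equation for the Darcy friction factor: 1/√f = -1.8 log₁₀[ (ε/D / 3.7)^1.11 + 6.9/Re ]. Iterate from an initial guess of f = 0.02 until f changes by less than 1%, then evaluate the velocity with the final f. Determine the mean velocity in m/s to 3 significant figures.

V ≈ 1.07 m/s

Rearranging Darcy-Weisbach: V = √(2·ΔP·D/(f·L·ρ)). With ε/D = 0.00033/0.012 = 0.0275, iterate starting from f = 0.02:
  f = 0.02 → V = √(2·5.71e+05·0.012/(0.02·242·815)) = 1.864 m/s; Re = ρVD/μ = 1.06e+04; f → 0.05823
  f = 0.05823 → V = 1.092 m/s; Re = 6211; f → 0.06022
  f = 0.06022 → V = 1.074 m/s; Re = 6108; f → 0.0603
Converged (Δf/f < 1%). With the final f = 0.0603: V = √(2·5.71e+05·0.012/(0.0603·242·815)) = 1.073 m/s.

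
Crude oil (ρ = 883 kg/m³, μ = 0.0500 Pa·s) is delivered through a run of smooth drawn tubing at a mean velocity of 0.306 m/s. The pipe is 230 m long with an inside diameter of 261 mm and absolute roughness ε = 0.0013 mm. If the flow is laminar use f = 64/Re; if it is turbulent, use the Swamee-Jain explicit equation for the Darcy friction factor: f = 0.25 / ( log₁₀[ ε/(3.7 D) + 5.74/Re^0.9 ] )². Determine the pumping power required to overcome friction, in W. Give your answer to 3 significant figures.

P ≈ 27.1 W

Reynolds number Re = ρVD/μ = 883 · 0.306 · 0.261 / 0.05 = 1410.
Re < 2300 → laminar flow, so f = 64/Re = 64/1410 = 0.04538 (the turbulent correlation is not needed).
Darcy-Weisbach: ΔP = f(L/D)(ρV²/2) = 0.04538·(230/0.261)·(883·0.306²/2) = 0.04538·881.2·41.34 = 1653 Pa.
Q = V·A = 0.306·0.0535 = 0.01637 m³/s.
Pumping power P = QΔP = 0.01637·1653 = 27.06 W = 27.1 W.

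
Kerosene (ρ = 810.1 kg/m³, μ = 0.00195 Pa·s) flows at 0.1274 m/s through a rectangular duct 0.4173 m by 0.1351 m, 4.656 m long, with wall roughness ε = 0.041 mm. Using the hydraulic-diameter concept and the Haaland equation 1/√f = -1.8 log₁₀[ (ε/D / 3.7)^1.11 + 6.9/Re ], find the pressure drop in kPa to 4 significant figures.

ΔP ≈ 0.004570 kPa

Hydraulic diameter D_h = 4A/P = 4·(0.4173·0.1351)/(2·(0.4173+0.1351)) = 0.2255/1.105 = 0.2041 m.
Re = ρVD_h/μ = 810.1·0.1274·0.2041/0.00195 = 1.08e+04.
ε/D_h = 4.1e-05/0.2041 = 0.000201; Haaland gives 1/√f = -1.8 log₁₀[1.84e-05+0.000639] = 5.728, so f = 0.03048.
ΔP = f(L/D_h)(ρV²/2) = 0.03048·4.656/0.2041·6.574 = 4.57 Pa.
ΔP = 0.004570 kPa.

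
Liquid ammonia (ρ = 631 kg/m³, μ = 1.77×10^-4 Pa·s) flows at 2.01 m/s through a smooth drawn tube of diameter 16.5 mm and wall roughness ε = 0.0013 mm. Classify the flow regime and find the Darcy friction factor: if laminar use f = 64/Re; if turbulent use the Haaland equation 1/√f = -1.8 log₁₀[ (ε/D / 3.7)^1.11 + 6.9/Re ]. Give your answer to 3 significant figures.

Re = ρVD/μ = 631·2.01·0.0165/0.000177 = 1.182e+05.
Re > 4000 → turbulent. ε/D = 1.3e-06/0.0165 = 7.88e-05; Haaland: 1/√f = -1.8 log₁₀[6.52e-06 + 5.84e-05] = 7.538, so f = 0.0176.

f ≈ 0.0176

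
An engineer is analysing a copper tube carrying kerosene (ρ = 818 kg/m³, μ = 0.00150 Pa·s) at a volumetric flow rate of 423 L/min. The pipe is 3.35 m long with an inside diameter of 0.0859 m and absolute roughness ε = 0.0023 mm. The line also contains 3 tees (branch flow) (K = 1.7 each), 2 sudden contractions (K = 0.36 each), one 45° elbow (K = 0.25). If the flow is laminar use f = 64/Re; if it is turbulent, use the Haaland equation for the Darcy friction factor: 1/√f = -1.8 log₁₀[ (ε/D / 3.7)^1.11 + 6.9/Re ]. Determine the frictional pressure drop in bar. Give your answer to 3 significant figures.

ΔP ≈ 0.0415 bar

Q = 423 L/min = 423/60000 = 0.00705 m³/s.
Cross-sectional area A = πD²/4 = π(0.0859)²/4 = 0.005795 m²; mean velocity V = Q/A = 0.00705/0.005795 = 1.217 m/s.
Reynolds number Re = ρVD/μ = 818 · 1.217 · 0.0859 / 0.0015 = 5.699e+04.
Re > 4000 → turbulent. Relative roughness ε/D = 2.3e-06/0.0859 = 2.68e-05. Haaland: 1/√f = -1.8 log₁₀[(2.68e-05/3.7)^1.11 + 6.9/5.699e+04] = -1.8 log₁₀[1.97e-06 + 0.000121] = 7.038, so f = 0.02019.
Total minor-loss coefficient ΣK = 3·1.7 + 2·0.36 + 1·0.25 = 6.07.
ΔP = [f·L/D + ΣK]·(ρV²/2) = [0.02019·3.35/0.0859 + 6.07]·(818·1.217²/2) = [0.7874 + 6.07]·605.3 = 4151 Pa.
ΔP = 4151 Pa = 0.0415 bar.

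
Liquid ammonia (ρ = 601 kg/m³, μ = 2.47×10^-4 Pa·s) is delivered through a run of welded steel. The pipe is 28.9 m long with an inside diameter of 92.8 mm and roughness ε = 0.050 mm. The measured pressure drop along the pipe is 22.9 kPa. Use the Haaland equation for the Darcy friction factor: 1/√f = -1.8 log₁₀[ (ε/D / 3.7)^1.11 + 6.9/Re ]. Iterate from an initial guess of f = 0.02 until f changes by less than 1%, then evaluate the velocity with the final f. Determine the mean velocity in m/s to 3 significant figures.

V ≈ 3.74 m/s

Rearranging Darcy-Weisbach: V = √(2·ΔP·D/(f·L·ρ)). With ε/D = 5e-05/0.0928 = 0.000539, iterate starting from f = 0.02:
  f = 0.02 → V = √(2·2.29e+04·0.0928/(0.02·28.9·601)) = 3.498 m/s; Re = ρVD/μ = 7.898e+05; f → 0.01754
  f = 0.01754 → V = 3.735 m/s; Re = 8.434e+05; f → 0.01751
Converged (Δf/f < 1%). With the final f = 0.01751: V = √(2·2.29e+04·0.0928/(0.01751·28.9·601)) = 3.739 m/s.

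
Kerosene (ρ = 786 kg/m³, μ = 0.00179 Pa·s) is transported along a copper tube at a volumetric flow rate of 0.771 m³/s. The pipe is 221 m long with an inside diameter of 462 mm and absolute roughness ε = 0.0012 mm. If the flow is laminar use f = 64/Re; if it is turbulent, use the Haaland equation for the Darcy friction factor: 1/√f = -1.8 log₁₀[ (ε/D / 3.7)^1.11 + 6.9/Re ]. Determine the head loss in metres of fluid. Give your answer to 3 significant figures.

Cross-sectional area A = πD²/4 = π(0.462)²/4 = 0.1676 m²; mean velocity V = Q/A = 0.771/0.1676 = 4.599 m/s.
Reynolds number Re = ρVD/μ = 786 · 4.599 · 0.462 / 0.00179 = 9.33e+05.
Re > 4000 → turbulent. Relative roughness ε/D = 1.2e-06/0.462 = 2.6e-06. Haaland: 1/√f = -1.8 log₁₀[(2.6e-06/3.7)^1.11 + 6.9/9.33e+05] = -1.8 log₁₀[1.48e-07 + 7.4e-06] = 9.22, so f = 0.01176.
Darcy-Weisbach: ΔP = f(L/D)(ρV²/2) = 0.01176·(221/0.462)·(786·4.599²/2) = 0.01176·478.4·8313 = 4.677e+04 Pa.
Head loss h_f = ΔP/(ρg) = 4.677e+04/(786·9.81) = 6.07 m.

h_f ≈ 6.07 m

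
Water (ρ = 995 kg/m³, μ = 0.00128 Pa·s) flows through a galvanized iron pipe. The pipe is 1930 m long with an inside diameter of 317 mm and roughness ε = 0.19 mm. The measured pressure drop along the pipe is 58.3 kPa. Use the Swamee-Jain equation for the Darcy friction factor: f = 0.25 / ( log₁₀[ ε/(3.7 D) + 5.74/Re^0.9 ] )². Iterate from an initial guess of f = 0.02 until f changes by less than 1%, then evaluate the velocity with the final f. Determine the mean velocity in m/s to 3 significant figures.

V ≈ 1.00 m/s

Rearranging Darcy-Weisbach: V = √(2·ΔP·D/(f·L·ρ)). With ε/D = 0.00019/0.317 = 0.000599, iterate starting from f = 0.02:
  f = 0.02 → V = √(2·5.83e+04·0.317/(0.02·1930·995)) = 0.981 m/s; Re = ρVD/μ = 2.417e+05; f → 0.01916
  f = 0.01916 → V = 1.002 m/s; Re = 2.47e+05; f → 0.01913
Converged (Δf/f < 1%). With the final f = 0.01913: V = √(2·5.83e+04·0.317/(0.01913·1930·995)) = 1.003 m/s.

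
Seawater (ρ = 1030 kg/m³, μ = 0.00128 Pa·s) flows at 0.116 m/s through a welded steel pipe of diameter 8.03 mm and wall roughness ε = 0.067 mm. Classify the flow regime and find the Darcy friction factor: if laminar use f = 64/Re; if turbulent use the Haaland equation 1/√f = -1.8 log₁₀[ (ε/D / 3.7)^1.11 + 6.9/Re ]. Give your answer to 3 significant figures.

f ≈ 0.0854

Re = ρVD/μ = 1030·0.116·0.00803/0.00128 = 749.6.
Re < 2300 → laminar, so f = 64/Re = 0.08538 (roughness is irrelevant in laminar flow).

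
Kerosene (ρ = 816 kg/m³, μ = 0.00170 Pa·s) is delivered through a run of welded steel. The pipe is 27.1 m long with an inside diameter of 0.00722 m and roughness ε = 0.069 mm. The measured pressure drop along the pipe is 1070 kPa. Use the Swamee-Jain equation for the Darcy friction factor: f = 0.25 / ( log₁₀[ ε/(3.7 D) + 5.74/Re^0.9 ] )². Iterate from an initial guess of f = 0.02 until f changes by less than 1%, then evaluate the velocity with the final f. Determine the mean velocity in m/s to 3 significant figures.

Rearranging Darcy-Weisbach: V = √(2·ΔP·D/(f·L·ρ)). With ε/D = 6.9e-05/0.00722 = 0.00956, iterate starting from f = 0.02:
  f = 0.02 → V = √(2·1.07e+06·0.00722/(0.02·27.1·816)) = 5.911 m/s; Re = ρVD/μ = 2.048e+04; f → 0.04077
  f = 0.04077 → V = 4.14 m/s; Re = 1.435e+04; f → 0.04197
  f = 0.04197 → V = 4.08 m/s; Re = 1.414e+04; f → 0.04202
Converged (Δf/f < 1%). With the final f = 0.04202: V = √(2·1.07e+06·0.00722/(0.04202·27.1·816)) = 4.078 m/s.

V ≈ 4.08 m/s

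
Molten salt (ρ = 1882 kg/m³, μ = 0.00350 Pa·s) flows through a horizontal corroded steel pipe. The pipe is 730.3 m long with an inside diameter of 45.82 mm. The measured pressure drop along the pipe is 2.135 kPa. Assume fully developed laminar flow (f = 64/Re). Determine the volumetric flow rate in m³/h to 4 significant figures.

For laminar flow, f = 64/Re with Re = ρVD/μ, so Darcy-Weisbach reduces to ΔP = 32μLV/D². Solving for V: V = ΔP·D²/(32μL) = 2135·(0.04582)²/(32·0.0035·730.3) = 0.0548 m/s.
Check: Re = ρVD/μ = 1882·0.0548·0.04582/0.0035 = 1350 < 2300, so the laminar assumption holds.
Q = V·A = 0.0548·(π/4·0.04582²) = 9.036e-05 m³/s = 0.3253 m³/h.

Q ≈ 0.3253 m³/h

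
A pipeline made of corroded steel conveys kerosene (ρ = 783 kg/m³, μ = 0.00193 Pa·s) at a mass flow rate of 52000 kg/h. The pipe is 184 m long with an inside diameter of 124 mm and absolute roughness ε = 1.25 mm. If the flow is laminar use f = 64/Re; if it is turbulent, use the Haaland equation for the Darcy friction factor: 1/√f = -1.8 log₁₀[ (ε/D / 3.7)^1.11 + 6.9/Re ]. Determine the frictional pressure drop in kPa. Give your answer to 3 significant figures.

ṁ = 52000 kg/h = 52000/3600 = 14.44 kg/s.
A = πD²/4 = π(0.124)²/4 = 0.01208 m²; mean velocity V = ṁ/(ρA) = 14.44/(783 · 0.01208) = 1.528 m/s.
Reynolds number Re = ρVD/μ = 783 · 1.528 · 0.124 / 0.00193 = 7.685e+04.
Re > 4000 → turbulent. Relative roughness ε/D = 0.00125/0.124 = 0.0101. Haaland: 1/√f = -1.8 log₁₀[(0.0101/3.7)^1.11 + 6.9/7.685e+04] = -1.8 log₁₀[0.00142 + 8.98e-05] = 5.076, so f = 0.0388.
Darcy-Weisbach: ΔP = f(L/D)(ρV²/2) = 0.0388·(184/0.124)·(783·1.528²/2) = 0.0388·1484·913.6 = 5.26e+04 Pa.
ΔP = 5.26e+04 Pa = 52.6 kPa.

ΔP ≈ 52.6 kPa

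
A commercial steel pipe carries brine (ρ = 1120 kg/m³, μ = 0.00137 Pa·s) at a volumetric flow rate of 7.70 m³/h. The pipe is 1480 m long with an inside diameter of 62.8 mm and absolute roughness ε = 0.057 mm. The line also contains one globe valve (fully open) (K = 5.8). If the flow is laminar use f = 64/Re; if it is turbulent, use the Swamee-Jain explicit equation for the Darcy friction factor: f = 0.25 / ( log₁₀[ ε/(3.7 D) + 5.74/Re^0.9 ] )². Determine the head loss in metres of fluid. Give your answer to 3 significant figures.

Q = 7.70 m³/h = 7.70/3600 = 0.002139 m³/s.
Cross-sectional area A = πD²/4 = π(0.0628)²/4 = 0.003097 m²; mean velocity V = Q/A = 0.002139/0.003097 = 0.6905 m/s.
Reynolds number Re = ρVD/μ = 1120 · 0.6905 · 0.0628 / 0.00137 = 3.545e+04.
Re > 4000 → turbulent. Relative roughness ε/D = 5.7e-05/0.0628 = 0.000908. Swamee-Jain: f = 0.25/(log₁₀[0.000908/3.7 + 5.74/3.545e+04^0.9])² = 0.25/(log₁₀[0.000245 + 0.000462])² = 0.25/(-3.151)² = 0.02518.
Total minor-loss coefficient ΣK = 1·5.8 = 5.8.
ΔP = [f·L/D + ΣK]·(ρV²/2) = [0.02518·1480/0.0628 + 5.8]·(1120·0.6905²/2) = [593.5 + 5.8]·267 = 1.6e+05 Pa.
Head loss h_f = ΔP/(ρg) = 1.6e+05/(1120·9.81) = 14.6 m.

h_f ≈ 14.6 m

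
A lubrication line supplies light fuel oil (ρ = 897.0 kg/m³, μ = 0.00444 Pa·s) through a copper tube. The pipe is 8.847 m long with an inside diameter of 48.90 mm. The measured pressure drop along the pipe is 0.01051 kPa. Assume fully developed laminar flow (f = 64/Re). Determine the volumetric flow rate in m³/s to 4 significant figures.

Q ≈ 3.755×10^-5 m³/s

For laminar flow, f = 64/Re with Re = ρVD/μ, so Darcy-Weisbach reduces to ΔP = 32μLV/D². Solving for V: V = ΔP·D²/(32μL) = 10.51·(0.0489)²/(32·0.00444·8.847) = 0.01999 m/s.
Check: Re = ρVD/μ = 897·0.01999·0.0489/0.00444 = 197.5 < 2300, so the laminar assumption holds.
Q = V·A = 0.01999·(π/4·0.0489²) = 3.755e-05 m³/s = 3.755×10^-5 m³/s.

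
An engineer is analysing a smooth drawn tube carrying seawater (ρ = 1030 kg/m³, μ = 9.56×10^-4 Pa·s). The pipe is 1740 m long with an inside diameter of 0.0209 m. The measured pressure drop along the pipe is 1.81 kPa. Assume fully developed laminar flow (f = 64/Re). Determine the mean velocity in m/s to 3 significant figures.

For laminar flow, f = 64/Re with Re = ρVD/μ, so Darcy-Weisbach reduces to ΔP = 32μLV/D². Solving for V: V = ΔP·D²/(32μL) = 1810·(0.0209)²/(32·0.000956·1740) = 0.01485 m/s.
Check: Re = ρVD/μ = 1030·0.01485·0.0209/0.000956 = 334.5 < 2300, so the laminar assumption holds.

V ≈ 0.0149 m/s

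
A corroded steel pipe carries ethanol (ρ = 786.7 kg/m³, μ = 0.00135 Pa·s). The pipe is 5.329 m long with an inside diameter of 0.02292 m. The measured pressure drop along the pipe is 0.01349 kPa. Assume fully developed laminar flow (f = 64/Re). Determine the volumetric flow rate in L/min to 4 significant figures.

Q ≈ 0.7620 L/min

For laminar flow, f = 64/Re with Re = ρVD/μ, so Darcy-Weisbach reduces to ΔP = 32μLV/D². Solving for V: V = ΔP·D²/(32μL) = 13.49·(0.02292)²/(32·0.00135·5.329) = 0.03078 m/s.
Check: Re = ρVD/μ = 786.7·0.03078·0.02292/0.00135 = 411.2 < 2300, so the laminar assumption holds.
Q = V·A = 0.03078·(π/4·0.02292²) = 1.27e-05 m³/s = 0.7620 L/min.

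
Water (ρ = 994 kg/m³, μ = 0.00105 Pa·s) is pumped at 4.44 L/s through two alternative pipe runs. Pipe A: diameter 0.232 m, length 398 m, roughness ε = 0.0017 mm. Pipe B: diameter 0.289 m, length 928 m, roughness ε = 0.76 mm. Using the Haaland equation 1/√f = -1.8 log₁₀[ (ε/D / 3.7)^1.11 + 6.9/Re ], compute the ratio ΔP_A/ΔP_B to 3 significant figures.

ΔP_A/ΔP_B ≈ 1.03

Pipe A: V = Q/A = 0.00444/0.04227 = 0.105 m/s; Re = 2.307e+04; ε/D = 7.33e-06; Haaland → f = 0.02486; ΔP_A = f(L/D)(ρV²/2) = 233.8 Pa.
Pipe B: V = Q/A = 0.00444/0.0656 = 0.06769 m/s; Re = 1.852e+04; ε/D = 0.00263; Haaland → f = 0.03092; ΔP_B = f(L/D)(ρV²/2) = 226.1 Pa.
ΔP_A/ΔP_B = 233.8/226.1 = 1.03.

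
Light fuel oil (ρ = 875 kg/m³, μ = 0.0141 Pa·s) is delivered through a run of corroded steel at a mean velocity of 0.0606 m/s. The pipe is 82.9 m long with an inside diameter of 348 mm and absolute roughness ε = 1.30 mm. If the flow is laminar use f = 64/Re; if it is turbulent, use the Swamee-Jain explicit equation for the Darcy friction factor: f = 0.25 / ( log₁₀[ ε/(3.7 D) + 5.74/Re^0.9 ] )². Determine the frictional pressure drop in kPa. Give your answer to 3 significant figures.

Reynolds number Re = ρVD/μ = 875 · 0.0606 · 0.348 / 0.0141 = 1309.
Re < 2300 → laminar flow, so f = 64/Re = 64/1309 = 0.0489 (the turbulent correlation is not needed).
Darcy-Weisbach: ΔP = f(L/D)(ρV²/2) = 0.0489·(82.9/0.348)·(875·0.0606²/2) = 0.0489·238.2·1.607 = 18.72 Pa.
ΔP = 18.72 Pa = 0.0187 kPa.

ΔP ≈ 0.0187 kPa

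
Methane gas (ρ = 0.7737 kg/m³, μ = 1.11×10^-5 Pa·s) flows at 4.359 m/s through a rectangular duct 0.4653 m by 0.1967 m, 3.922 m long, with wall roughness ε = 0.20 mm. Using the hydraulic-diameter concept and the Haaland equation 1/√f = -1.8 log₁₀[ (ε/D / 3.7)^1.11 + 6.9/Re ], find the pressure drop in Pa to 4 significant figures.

Hydraulic diameter D_h = 4A/P = 4·(0.4653·0.1967)/(2·(0.4653+0.1967)) = 0.3661/1.324 = 0.2765 m.
Re = ρVD_h/μ = 0.7737·4.359·0.2765/1.11e-05 = 8.401e+04.
ε/D_h = 0.0002/0.2765 = 0.000723; Haaland gives 1/√f = -1.8 log₁₀[7.64e-05+8.21e-05] = 6.84, so f = 0.02138.
ΔP = f(L/D_h)(ρV²/2) = 0.02138·3.922/0.2765·7.35 = 2.229 Pa.

ΔP ≈ 2.229 Pa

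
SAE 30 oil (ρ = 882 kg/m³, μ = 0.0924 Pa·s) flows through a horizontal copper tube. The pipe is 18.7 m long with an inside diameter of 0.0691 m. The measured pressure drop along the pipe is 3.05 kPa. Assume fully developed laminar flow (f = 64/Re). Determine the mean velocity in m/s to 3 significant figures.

For laminar flow, f = 64/Re with Re = ρVD/μ, so Darcy-Weisbach reduces to ΔP = 32μLV/D². Solving for V: V = ΔP·D²/(32μL) = 3050·(0.0691)²/(32·0.0924·18.7) = 0.2634 m/s.
Check: Re = ρVD/μ = 882·0.2634·0.0691/0.0924 = 173.7 < 2300, so the laminar assumption holds.

V ≈ 0.263 m/s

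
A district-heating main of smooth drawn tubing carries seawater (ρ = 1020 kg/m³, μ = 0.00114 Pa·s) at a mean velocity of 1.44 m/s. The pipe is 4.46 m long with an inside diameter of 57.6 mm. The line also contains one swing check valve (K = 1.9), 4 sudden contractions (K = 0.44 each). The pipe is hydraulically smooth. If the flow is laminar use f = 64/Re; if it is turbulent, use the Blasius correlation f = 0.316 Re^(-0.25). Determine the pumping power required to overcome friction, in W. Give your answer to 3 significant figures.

P ≈ 20.4 W

Reynolds number Re = ρVD/μ = 1020 · 1.44 · 0.0576 / 0.00114 = 7.421e+04.
Re > 4000 → turbulent. Smooth-pipe (Blasius): f = 0.316 Re^(-0.25) = 0.316/(7.421e+04)^0.25 = 0.01915.
Total minor-loss coefficient ΣK = 1·1.9 + 4·0.44 = 3.66.
ΔP = [f·L/D + ΣK]·(ρV²/2) = [0.01915·4.46/0.0576 + 3.66]·(1020·1.44²/2) = [1.482 + 3.66]·1058 = 5438 Pa.
Q = V·A = 1.44·0.002606 = 0.003752 m³/s.
Pumping power P = QΔP = 0.003752·5438 = 20.41 W = 20.4 W.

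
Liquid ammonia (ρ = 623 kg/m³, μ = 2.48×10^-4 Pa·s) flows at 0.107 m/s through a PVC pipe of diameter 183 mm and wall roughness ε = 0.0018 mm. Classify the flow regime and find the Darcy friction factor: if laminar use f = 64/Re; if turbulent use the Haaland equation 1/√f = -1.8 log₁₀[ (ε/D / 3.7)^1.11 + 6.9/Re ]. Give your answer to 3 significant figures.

Re = ρVD/μ = 623·0.107·0.183/0.000248 = 4.919e+04.
Re > 4000 → turbulent. ε/D = 1.8e-06/0.183 = 9.84e-06; Haaland: 1/√f = -1.8 log₁₀[6.48e-07 + 0.00014] = 6.932, so f = 0.02081.

f ≈ 0.0208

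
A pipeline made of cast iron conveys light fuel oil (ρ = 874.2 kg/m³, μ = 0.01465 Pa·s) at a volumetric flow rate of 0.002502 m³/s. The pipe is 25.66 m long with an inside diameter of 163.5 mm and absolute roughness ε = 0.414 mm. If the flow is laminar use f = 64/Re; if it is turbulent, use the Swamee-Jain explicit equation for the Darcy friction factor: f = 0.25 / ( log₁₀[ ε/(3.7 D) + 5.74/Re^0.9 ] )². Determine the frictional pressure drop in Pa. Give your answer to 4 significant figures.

ΔP ≈ 53.63 Pa

Cross-sectional area A = πD²/4 = π(0.1635)²/4 = 0.021 m²; mean velocity V = Q/A = 0.002502/0.021 = 0.1192 m/s.
Reynolds number Re = ρVD/μ = 874.2 · 0.1192 · 0.1635 / 0.0146 = 1163.
Re < 2300 → laminar flow, so f = 64/Re = 64/1163 = 0.05505 (the turbulent correlation is not needed).
Darcy-Weisbach: ΔP = f(L/D)(ρV²/2) = 0.05505·(25.66/0.1635)·(874.2·0.1192²/2) = 0.05505·156.9·6.207 = 53.63 Pa.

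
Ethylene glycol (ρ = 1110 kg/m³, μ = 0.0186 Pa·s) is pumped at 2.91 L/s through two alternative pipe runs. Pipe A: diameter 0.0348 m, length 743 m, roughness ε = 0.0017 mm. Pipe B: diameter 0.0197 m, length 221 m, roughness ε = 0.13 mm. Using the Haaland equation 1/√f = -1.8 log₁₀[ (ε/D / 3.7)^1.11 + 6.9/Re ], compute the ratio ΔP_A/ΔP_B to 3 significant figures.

Pipe A: V = Q/A = 0.00291/0.0009511 = 3.059 m/s; Re = 6354; ε/D = 4.89e-05; Haaland → f = 0.03516; ΔP_A = f(L/D)(ρV²/2) = 3.9e+06 Pa.
Pipe B: V = Q/A = 0.00291/0.0003048 = 9.547 m/s; Re = 1.122e+04; ε/D = 0.0066; Haaland → f = 0.03873; ΔP_B = f(L/D)(ρV²/2) = 2.198e+07 Pa.
ΔP_A/ΔP_B = 3.9e+06/2.198e+07 = 0.177.

ΔP_A/ΔP_B ≈ 0.177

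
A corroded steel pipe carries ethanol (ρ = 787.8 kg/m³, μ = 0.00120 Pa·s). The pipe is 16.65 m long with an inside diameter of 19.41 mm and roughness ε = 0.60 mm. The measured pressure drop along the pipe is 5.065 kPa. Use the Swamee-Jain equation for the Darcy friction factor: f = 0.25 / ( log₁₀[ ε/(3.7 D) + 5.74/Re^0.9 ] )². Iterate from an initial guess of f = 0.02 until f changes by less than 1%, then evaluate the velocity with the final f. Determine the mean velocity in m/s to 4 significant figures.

V ≈ 0.4837 m/s

Rearranging Darcy-Weisbach: V = √(2·ΔP·D/(f·L·ρ)). With ε/D = 0.0006/0.01941 = 0.0309, iterate starting from f = 0.02:
  f = 0.02 → V = √(2·5065·0.01941/(0.02·16.65·787.8)) = 0.8657 m/s; Re = ρVD/μ = 1.103e+04; f → 0.06161
  f = 0.06161 → V = 0.4933 m/s; Re = 6285; f → 0.06396
  f = 0.06396 → V = 0.4841 m/s; Re = 6169; f → 0.06406
Converged (Δf/f < 1%). With the final f = 0.06406: V = √(2·5065·0.01941/(0.06406·16.65·787.8)) = 0.4837 m/s.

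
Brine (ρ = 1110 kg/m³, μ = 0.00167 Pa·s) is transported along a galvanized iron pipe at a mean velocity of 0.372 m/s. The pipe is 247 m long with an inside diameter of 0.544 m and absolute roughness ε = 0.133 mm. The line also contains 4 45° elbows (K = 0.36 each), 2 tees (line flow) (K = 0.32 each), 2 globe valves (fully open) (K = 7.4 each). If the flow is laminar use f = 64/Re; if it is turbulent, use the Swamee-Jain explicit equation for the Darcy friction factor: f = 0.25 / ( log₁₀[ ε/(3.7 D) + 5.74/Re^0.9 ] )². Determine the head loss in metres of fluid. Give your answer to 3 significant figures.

h_f ≈ 0.178 m

Reynolds number Re = ρVD/μ = 1110 · 0.372 · 0.544 / 0.00167 = 1.345e+05.
Re > 4000 → turbulent. Relative roughness ε/D = 0.000133/0.544 = 0.000244. Swamee-Jain: f = 0.25/(log₁₀[0.000244/3.7 + 5.74/1.345e+05^0.9])² = 0.25/(log₁₀[6.61e-05 + 0.000139])² = 0.25/(-3.688)² = 0.01838.
Total minor-loss coefficient ΣK = 4·0.36 + 2·0.32 + 2·7.4 = 16.9.
ΔP = [f·L/D + ΣK]·(ρV²/2) = [0.01838·247/0.544 + 16.9]·(1110·0.372²/2) = [8.345 + 16.9]·76.8 = 1937 Pa.
Head loss h_f = ΔP/(ρg) = 1937/(1110·9.81) = 0.178 m.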